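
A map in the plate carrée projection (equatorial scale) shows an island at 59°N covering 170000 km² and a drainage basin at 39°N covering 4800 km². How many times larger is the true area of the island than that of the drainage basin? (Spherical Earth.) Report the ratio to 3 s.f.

Plate carrée has h = 1 and k = sec φ, giving areal scale sec φ; true area = (apparent area) · cos φ.
True area of island: 170000 × cos(59°) = 170000 × 0.5150 = 87560 km².
True area of drainage basin: 4800 × cos(39°) = 4800 × 0.7771 = 3730 km².
Ratio = 87560 / 3730 ≈ 23.5.

23.5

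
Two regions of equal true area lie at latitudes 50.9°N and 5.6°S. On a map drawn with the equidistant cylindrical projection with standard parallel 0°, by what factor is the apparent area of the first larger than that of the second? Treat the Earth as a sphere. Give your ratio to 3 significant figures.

Plate carrée maps x = Rλ, y = Rφ. The meridian scale is h = 1 and the parallel scale is k = 1/cos φ = sec φ.
Areal scale at 50.9°: h·k = 1.000 × 1.586 = 1.586.
Areal scale at 5.6°: h·k = 1.000 × 1.005 = 1.005.
Ratio = 1.586/1.005 ≈ 1.58.

1.58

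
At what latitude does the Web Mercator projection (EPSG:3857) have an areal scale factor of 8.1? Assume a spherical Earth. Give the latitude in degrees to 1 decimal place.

Mercator areal scale is sec²φ.
sec²φ = 8.1  ⇒  cos²φ = 0.1235  ⇒  cos φ = 0.3514.
φ = arccos(0.3514) ≈ 69.4°.

69.4°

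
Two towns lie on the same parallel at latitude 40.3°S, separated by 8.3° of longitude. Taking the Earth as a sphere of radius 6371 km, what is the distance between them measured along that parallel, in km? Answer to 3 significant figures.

Arc length along a parallel = R cos φ · Δλ (with Δλ in radians).
= 6371 × cos 40.3° × (8.3° × π/180) = 6371 × 0.7627 × 0.1449 ≈ 704 km.

704 km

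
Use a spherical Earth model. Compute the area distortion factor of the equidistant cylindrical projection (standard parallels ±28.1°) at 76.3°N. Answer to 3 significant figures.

3.72

The equidistant cylindrical projection with φ₀ = 28.1° has h = 1 (meridians true) and k = cos φ₀ / cos φ along parallels.
Areal scale = h·k = 1 × cos φ₀ / cos φ; at 76.3°, h = 1.000, k = 3.725, so h·k = 3.725.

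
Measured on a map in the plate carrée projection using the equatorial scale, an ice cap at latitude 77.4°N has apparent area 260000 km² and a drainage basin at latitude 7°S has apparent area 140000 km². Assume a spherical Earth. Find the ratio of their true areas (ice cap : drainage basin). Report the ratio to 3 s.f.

On the plate carrée, areal scale = h·k = 1 × sec φ, so true area = apparent × cos φ.
True area of ice cap: 260000 × cos(77.4°) = 260000 × 0.2181 = 56720 km².
True area of drainage basin: 140000 × cos(7°) = 140000 × 0.9925 = 139000 km².
Ratio = 56720 / 139000 ≈ 0.408.

0.408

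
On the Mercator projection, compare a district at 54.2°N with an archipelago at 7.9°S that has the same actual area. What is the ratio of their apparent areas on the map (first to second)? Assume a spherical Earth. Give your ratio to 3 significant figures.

2.87

On Mercator, area is exaggerated by sec²φ = 1/cos²φ.
At 54.2°: sec²(54.2°) = 1/0.5850² = 2.922.
At 7.9°: sec²(7.9°) = 1/0.9905² = 1.019.
Ratio = 2.922/1.019 = cos²(7.9°)/cos²(54.2°) ≈ 2.87.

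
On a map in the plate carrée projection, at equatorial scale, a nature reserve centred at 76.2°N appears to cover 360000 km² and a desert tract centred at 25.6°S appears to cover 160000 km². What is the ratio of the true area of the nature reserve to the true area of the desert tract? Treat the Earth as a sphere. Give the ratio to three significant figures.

0.595

On the plate carrée, areal scale = h·k = 1 × sec φ, so true area = apparent × cos φ.
True area of nature reserve: 360000 × cos(76.2°) = 360000 × 0.2385 = 85870 km².
True area of desert tract: 160000 × cos(25.6°) = 160000 × 0.9018 = 144300 km².
Ratio = 85870 / 144300 ≈ 0.595.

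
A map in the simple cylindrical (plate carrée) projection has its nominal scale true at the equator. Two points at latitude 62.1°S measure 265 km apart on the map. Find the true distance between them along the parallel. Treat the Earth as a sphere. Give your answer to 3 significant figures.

In the plate carrée (x = Rλ, y = Rφ), meridians are true-scale (h = 1) and parallels are stretched by k = sec φ.
Along the parallel at 62.1°, map distances are exaggerated by k = sec 62.1° = 2.137.
True distance = 265 / 2.137 = 265 × cos 62.1° ≈ 124 km.

124 km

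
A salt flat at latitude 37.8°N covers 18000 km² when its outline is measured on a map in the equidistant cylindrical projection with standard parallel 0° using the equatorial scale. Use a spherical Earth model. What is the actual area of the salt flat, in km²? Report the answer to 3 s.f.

Plate carrée maps x = Rλ, y = Rφ. The meridian scale is h = 1 and the parallel scale is k = 1/cos φ = sec φ.
Areal scale = h·k = 1 × sec φ; at 37.8°, h = 1.000, k = 1.266, so h·k = 1.266.
True area = apparent / (areal scale) = 18000 / 1.266 ≈ 14200 km².

14200 km²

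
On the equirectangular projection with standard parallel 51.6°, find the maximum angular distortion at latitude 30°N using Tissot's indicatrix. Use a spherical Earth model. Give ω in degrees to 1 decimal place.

In the equirectangular projection with standard parallel φ₀ = 51.6° (x = Rλ cos φ₀, y = Rφ), meridians are true-scale (h = 1) and the parallel scale is k = cos φ₀ / cos φ.
At 30°: h = 1.000, k = 0.7172; principal scales a = 1.000, b = 0.7172.
sin(ω/2) = (a − b)/(a + b) = 0.2828/1.717 = 0.1647, so ω = 2 arcsin(0.1647) ≈ 19.0°.

19.0°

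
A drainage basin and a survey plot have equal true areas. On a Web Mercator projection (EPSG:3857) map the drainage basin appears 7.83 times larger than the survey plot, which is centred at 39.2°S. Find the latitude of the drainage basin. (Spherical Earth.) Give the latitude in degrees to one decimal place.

Mercator areal scale is sec²φ, so apparent-area ratio = sec²φ₁ / sec²φ₂ = cos²φ₂ / cos²φ₁.
cos²φ₂ / cos²φ₁ = 7.83  ⇒  cos φ₁ = cos 39.2° / √7.83 = 0.7749/2.798 = 0.2769.
φ₁ = arccos(0.2769) ≈ 73.9°.

73.9°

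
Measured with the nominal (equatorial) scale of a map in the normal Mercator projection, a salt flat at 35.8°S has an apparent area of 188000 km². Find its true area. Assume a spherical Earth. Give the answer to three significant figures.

124000 km²

For Mercator, h = k = sec φ (a conformal cylindrical projection has a single point scale, 1/cos φ).
Areal scale = k² = sec²φ = 1/cos²(35.8°) = 1/0.8111² = 1.520.
True area = apparent / (areal scale) = 188000 / 1.520 ≈ 124000 km².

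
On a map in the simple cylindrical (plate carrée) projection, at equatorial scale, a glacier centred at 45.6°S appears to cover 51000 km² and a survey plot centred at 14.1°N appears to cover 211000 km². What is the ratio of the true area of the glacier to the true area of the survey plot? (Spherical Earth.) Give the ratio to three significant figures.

0.174

On the plate carrée, areal scale = h·k = 1 × sec φ, so true area = apparent × cos φ.
True area of glacier: 51000 × cos(45.6°) = 51000 × 0.6997 = 35680 km².
True area of survey plot: 211000 × cos(14.1°) = 211000 × 0.9699 = 204600 km².
Ratio = 35680 / 204600 ≈ 0.174.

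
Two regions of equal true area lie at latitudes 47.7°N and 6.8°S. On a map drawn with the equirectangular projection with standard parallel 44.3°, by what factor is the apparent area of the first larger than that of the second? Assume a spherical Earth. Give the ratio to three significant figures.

1.48

The equidistant cylindrical projection with φ₀ = 44.3° has h = 1 (meridians true) and k = cos φ₀ / cos φ along parallels.
Areal scale at 47.7°: h·k = 1.000 × 1.063 = 1.063.
Areal scale at 6.8°: h·k = 1.000 × 0.7208 = 0.7208.
Ratio = 1.063/0.7208 ≈ 1.48.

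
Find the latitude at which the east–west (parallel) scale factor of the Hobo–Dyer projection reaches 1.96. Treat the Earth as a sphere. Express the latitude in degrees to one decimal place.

The Hobo–Dyer projection is cylindrical equal-area with φ₀ = 37.5°. Cylindrical equal-area (φ₀ = 37.5°): h = cos φ / cos 37.5° along meridians, k = cos 37.5° / cos φ along parallels; h·k = 1.
k = cos φ₀ / cos φ = 1.96  ⇒  cos φ = cos 37.5° / 1.96 = 0.4048.
φ = arccos(0.4048) ≈ 66.1°.

66.1°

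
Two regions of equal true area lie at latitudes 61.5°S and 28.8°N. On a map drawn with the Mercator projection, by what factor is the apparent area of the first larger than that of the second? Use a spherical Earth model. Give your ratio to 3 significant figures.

On Mercator, area is exaggerated by sec²φ = 1/cos²φ.
At 61.5°: sec²(61.5°) = 1/0.4772² = 4.392.
At 28.8°: sec²(28.8°) = 1/0.8763² = 1.302.
Ratio = 4.392/1.302 = cos²(28.8°)/cos²(61.5°) ≈ 3.37.

3.37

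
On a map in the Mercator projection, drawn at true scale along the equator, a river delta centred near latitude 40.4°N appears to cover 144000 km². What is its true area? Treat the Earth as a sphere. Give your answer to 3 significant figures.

Mercator is conformal, so the point scale is isotropic: h = k = sec φ = 1/cos φ.
Areal scale = k² = sec²φ = 1/cos²(40.4°) = 1/0.7615² = 1.724.
True area = apparent / (areal scale) = 144000 / 1.724 ≈ 83500 km².

83500 km²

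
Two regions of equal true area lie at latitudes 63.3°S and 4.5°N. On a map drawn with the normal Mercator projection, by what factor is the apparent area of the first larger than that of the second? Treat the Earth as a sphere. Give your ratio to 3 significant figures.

4.92

Mercator is conformal with k = sec φ, so areal scale = k² = sec²φ.
At 63.3°: sec²(63.3°) = 1/0.4493² = 4.953.
At 4.5°: sec²(4.5°) = 1/0.9969² = 1.006.
Ratio = 4.953/1.006 = cos²(4.5°)/cos²(63.3°) ≈ 4.92.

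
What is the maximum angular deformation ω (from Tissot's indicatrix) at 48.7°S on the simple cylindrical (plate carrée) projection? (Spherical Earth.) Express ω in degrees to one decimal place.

23.6°

For the equirectangular projection with φ₀ = 0 (plate carrée), h = 1 along meridians and k = sec φ along parallels.
At 48.7°: h = 1.000, k = 1.515; principal scales a = 1.515, b = 1.000.
sin(ω/2) = (a − b)/(a + b) = 0.5151/2.515 = 0.2048, so ω = 2 arcsin(0.2048) ≈ 23.6°.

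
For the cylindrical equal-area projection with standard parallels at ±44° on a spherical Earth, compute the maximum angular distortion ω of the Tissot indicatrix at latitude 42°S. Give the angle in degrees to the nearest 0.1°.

3.7°

For cylindrical equal-area with standard parallel φ₀, h = cos φ / cos φ₀ and k = cos φ₀ / cos φ, so h·k = 1.
At 42°: h = 1.033, k = 0.9680; principal scales a = 1.033, b = 0.9680.
sin(ω/2) = (a − b)/(a + b) = 0.06513/2.001 = 0.03255, so ω = 2 arcsin(0.03255) ≈ 3.7°.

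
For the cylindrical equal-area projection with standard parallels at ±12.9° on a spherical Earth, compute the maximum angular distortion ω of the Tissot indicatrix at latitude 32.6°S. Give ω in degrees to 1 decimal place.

16.7°

For cylindrical equal-area with standard parallel φ₀, h = cos φ / cos φ₀ and k = cos φ₀ / cos φ, so h·k = 1.
At 32.6°: h = 0.8643, k = 1.157; principal scales a = 1.157, b = 0.8643.
sin(ω/2) = (a − b)/(a + b) = 0.2928/2.021 = 0.1448, so ω = 2 arcsin(0.1448) ≈ 16.7°.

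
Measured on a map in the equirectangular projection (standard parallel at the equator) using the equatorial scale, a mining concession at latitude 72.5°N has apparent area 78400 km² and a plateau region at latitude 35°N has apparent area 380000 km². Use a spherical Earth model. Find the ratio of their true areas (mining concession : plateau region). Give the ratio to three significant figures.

On the plate carrée, areal scale = h·k = 1 × sec φ, so true area = apparent × cos φ.
True area of mining concession: 78400 × cos(72.5°) = 78400 × 0.3007 = 23580 km².
True area of plateau region: 380000 × cos(35°) = 380000 × 0.8192 = 311300 km².
Ratio = 23580 / 311300 ≈ 0.0757.

0.0757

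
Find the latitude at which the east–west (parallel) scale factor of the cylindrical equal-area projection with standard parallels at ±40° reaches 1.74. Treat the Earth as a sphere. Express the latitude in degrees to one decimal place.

Cylindrical equal-area (φ₀ = 40°): h = cos φ / cos 40° along meridians, k = cos 40° / cos φ along parallels; h·k = 1.
k = cos φ₀ / cos φ = 1.74  ⇒  cos φ = cos 40° / 1.74 = 0.4403.
φ = arccos(0.4403) ≈ 63.9°.

63.9°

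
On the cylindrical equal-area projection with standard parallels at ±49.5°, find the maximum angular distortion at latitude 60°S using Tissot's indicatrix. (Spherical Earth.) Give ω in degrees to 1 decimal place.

For cylindrical equal-area with standard parallel φ₀, h = cos φ / cos φ₀ and k = cos φ₀ / cos φ, so h·k = 1.
At 60°: h = 0.7699, k = 1.299; principal scales a = 1.299, b = 0.7699.
sin(ω/2) = (a − b)/(a + b) = 0.5290/2.069 = 0.2557, so ω = 2 arcsin(0.2557) ≈ 29.6°.

29.6°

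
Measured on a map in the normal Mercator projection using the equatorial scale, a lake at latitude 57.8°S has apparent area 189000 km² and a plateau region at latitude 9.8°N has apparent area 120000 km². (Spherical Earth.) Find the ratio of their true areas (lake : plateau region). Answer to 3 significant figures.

On Mercator the areal scale is sec²φ, so true area = apparent × cos²φ.
True area of lake: 189000 × cos²(57.8°) = 189000 × 0.2840 = 53670 km².
True area of plateau region: 120000 × cos²(9.8°) = 120000 × 0.9710 = 116500 km².
Ratio = 53670 / 116500 ≈ 0.461.

0.461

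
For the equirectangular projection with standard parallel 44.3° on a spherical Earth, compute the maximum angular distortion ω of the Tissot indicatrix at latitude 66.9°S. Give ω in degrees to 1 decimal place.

33.9°

With standard parallel φ₀ = 44.3°, the equirectangular projection gives x = Rλ cos φ₀, y = Rφ, so h = 1 and k = cos 44.3° / cos φ.
At 66.9°: h = 1.000, k = 1.824; principal scales a = 1.824, b = 1.000.
sin(ω/2) = (a − b)/(a + b) = 0.8242/2.824 = 0.2918, so ω = 2 arcsin(0.2918) ≈ 33.9°.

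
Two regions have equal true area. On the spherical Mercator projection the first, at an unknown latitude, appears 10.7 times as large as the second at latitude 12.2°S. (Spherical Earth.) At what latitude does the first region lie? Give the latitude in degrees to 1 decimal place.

72.6°

Mercator areal scale is sec²φ, so apparent-area ratio = sec²φ₁ / sec²φ₂ = cos²φ₂ / cos²φ₁.
cos²φ₂ / cos²φ₁ = 10.7  ⇒  cos φ₁ = cos 12.2° / √10.7 = 0.9774/3.271 = 0.2988.
φ₁ = arccos(0.2988) ≈ 72.6°.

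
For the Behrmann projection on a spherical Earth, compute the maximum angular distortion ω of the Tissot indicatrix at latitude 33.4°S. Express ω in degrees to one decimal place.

Behrmann is a cylindrical equal-area projection with standard parallels at ±30°. For cylindrical equal-area with standard parallel φ₀, h = cos φ / cos φ₀ and k = cos φ₀ / cos φ, so h·k = 1.
At 33.4°: h = 0.9640, k = 1.037; principal scales a = 1.037, b = 0.9640.
sin(ω/2) = (a − b)/(a + b) = 0.07335/2.001 = 0.03665, so ω = 2 arcsin(0.03665) ≈ 4.2°.

4.2°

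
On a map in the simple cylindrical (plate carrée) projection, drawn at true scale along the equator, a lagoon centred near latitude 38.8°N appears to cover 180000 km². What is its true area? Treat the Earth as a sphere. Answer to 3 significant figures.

In the plate carrée (x = Rλ, y = Rφ), meridians are true-scale (h = 1) and parallels are stretched by k = sec φ.
Areal scale = h·k = 1 × sec φ; at 38.8°, h = 1.000, k = 1.283, so h·k = 1.283.
True area = apparent / (areal scale) = 180000 / 1.283 ≈ 140000 km².

140000 km²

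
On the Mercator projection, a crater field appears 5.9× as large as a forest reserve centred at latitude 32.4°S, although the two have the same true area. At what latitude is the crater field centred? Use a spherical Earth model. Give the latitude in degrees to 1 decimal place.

Mercator areal scale is sec²φ, so apparent-area ratio = sec²φ₁ / sec²φ₂ = cos²φ₂ / cos²φ₁.
cos²φ₂ / cos²φ₁ = 5.9  ⇒  cos φ₁ = cos 32.4° / √5.9 = 0.8443/2.429 = 0.3476.
φ₁ = arccos(0.3476) ≈ 69.7°.

69.7°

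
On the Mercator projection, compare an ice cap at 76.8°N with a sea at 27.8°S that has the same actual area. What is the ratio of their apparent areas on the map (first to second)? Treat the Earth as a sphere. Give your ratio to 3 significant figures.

Mercator areal scale is sec²φ.
At 76.8°: sec²(76.8°) = 1/0.2284² = 19.18.
At 27.8°: sec²(27.8°) = 1/0.8846² = 1.278.
Ratio = 19.18/1.278 = cos²(27.8°)/cos²(76.8°) ≈ 15.0.

15.0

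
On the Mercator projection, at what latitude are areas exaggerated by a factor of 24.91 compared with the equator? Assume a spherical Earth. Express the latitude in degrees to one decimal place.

78.4°

Mercator areal scale is sec²φ.
sec²φ = 24.91  ⇒  cos²φ = 0.04014  ⇒  cos φ = 0.2004.
φ = arccos(0.2004) ≈ 78.4°.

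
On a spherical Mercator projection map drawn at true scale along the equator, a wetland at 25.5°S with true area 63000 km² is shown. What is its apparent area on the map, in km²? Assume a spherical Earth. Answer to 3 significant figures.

The Mercator projection is conformal; its linear scale factor is the same in every direction and equals sec φ = 1/cos φ.
Areal scale = k² = sec²φ = 1/cos²(25.5°) = 1/0.9026² = 1.228.
Apparent area = 63000 × 1.228 ≈ 77300 km².

77300 km²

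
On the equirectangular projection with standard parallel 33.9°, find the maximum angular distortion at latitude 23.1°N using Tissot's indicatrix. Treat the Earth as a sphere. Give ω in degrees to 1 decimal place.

5.9°

With standard parallel φ₀ = 33.9°, the equirectangular projection gives x = Rλ cos φ₀, y = Rφ, so h = 1 and k = cos 33.9° / cos φ.
At 23.1°: h = 1.000, k = 0.9024; principal scales a = 1.000, b = 0.9024.
sin(ω/2) = (a − b)/(a + b) = 0.09764/1.902 = 0.05132, so ω = 2 arcsin(0.05132) ≈ 5.9°.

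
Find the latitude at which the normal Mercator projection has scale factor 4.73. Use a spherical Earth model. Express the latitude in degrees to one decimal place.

Mercator scale is k = sec φ = 1/cos φ.
1/cos φ = 4.73  ⇒  cos φ = 0.2114  ⇒  φ = arccos(0.2114) ≈ 77.8°.

77.8°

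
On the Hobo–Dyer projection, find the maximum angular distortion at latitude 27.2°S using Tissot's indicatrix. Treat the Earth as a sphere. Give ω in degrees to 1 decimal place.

13.1°

Hobo–Dyer is a cylindrical equal-area projection with standard parallels at ±37.5°. Cylindrical equal-area (φ₀ = 37.5°): h = cos φ / cos 37.5° along meridians, k = cos 37.5° / cos φ along parallels; h·k = 1.
At 27.2°: h = 1.121, k = 0.8920; principal scales a = 1.121, b = 0.8920.
sin(ω/2) = (a − b)/(a + b) = 0.2291/2.013 = 0.1138, so ω = 2 arcsin(0.1138) ≈ 13.1°.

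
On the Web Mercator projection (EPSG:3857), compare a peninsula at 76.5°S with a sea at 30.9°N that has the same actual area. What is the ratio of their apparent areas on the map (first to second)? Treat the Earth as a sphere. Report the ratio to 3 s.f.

Mercator areal scale is sec²φ.
At 76.5°: sec²(76.5°) = 1/0.2334² = 18.35.
At 30.9°: sec²(30.9°) = 1/0.8581² = 1.358.
Ratio = 18.35/1.358 = cos²(30.9°)/cos²(76.5°) ≈ 13.5.

13.5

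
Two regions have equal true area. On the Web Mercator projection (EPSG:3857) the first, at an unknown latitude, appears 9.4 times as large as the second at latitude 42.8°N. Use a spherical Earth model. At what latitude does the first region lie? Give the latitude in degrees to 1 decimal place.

76.2°

Mercator areal scale is sec²φ, so apparent-area ratio = sec²φ₁ / sec²φ₂ = cos²φ₂ / cos²φ₁.
cos²φ₂ / cos²φ₁ = 9.4  ⇒  cos φ₁ = cos 42.8° / √9.4 = 0.7337/3.066 = 0.2393.
φ₁ = arccos(0.2393) ≈ 76.2°.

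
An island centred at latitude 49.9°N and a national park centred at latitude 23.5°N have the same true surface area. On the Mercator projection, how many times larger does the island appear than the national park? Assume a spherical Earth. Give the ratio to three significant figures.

2.03

Mercator areal scale is sec²φ.
At 49.9°: sec²(49.9°) = 1/0.6441² = 2.410.
At 23.5°: sec²(23.5°) = 1/0.9171² = 1.189.
Ratio = 2.410/1.189 = cos²(23.5°)/cos²(49.9°) ≈ 2.03.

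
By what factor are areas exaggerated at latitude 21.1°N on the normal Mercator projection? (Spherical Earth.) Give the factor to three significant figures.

1.15

For Mercator, h = k = sec φ (a conformal cylindrical projection has a single point scale, 1/cos φ).
Areal scale = k² = sec²φ = 1/cos²(21.1°) = 1/0.9330² = 1.149.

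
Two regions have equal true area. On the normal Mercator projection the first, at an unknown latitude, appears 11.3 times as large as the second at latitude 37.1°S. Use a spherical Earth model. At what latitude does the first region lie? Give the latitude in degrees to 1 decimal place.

76.3°

On Mercator, (apparent₁)/(apparent₂) = sec²φ₁ / sec²φ₂ when true areas are equal.
cos²φ₂ / cos²φ₁ = 11.3  ⇒  cos φ₁ = cos 37.1° / √11.3 = 0.7976/3.362 = 0.2373.
φ₁ = arccos(0.2373) ≈ 76.3°.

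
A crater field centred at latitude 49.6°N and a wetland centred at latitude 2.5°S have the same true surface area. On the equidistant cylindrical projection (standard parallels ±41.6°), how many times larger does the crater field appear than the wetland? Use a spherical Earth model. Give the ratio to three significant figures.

1.54

With standard parallel φ₀ = 41.6°, the equirectangular projection gives x = Rλ cos φ₀, y = Rφ, so h = 1 and k = cos 41.6° / cos φ.
Areal scale at 49.6°: h·k = 1.000 × 1.154 = 1.154.
Areal scale at 2.5°: h·k = 1.000 × 0.7485 = 0.7485.
Ratio = 1.154/0.7485 ≈ 1.54.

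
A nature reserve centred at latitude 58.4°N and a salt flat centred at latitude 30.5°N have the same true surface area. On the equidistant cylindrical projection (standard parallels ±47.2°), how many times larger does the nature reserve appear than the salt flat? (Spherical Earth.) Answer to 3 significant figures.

1.64

With standard parallel φ₀ = 47.2°, the equirectangular projection gives x = Rλ cos φ₀, y = Rφ, so h = 1 and k = cos 47.2° / cos φ.
Areal scale at 58.4°: h·k = 1.000 × 1.297 = 1.297.
Areal scale at 30.5°: h·k = 1.000 × 0.7886 = 0.7886.
Ratio = 1.297/0.7886 ≈ 1.64.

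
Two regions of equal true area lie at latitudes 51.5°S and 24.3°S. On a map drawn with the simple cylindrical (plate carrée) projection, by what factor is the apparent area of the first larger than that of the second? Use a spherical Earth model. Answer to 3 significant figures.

1.46

In the plate carrée (x = Rλ, y = Rφ), meridians are true-scale (h = 1) and parallels are stretched by k = sec φ.
Areal scale at 51.5°: h·k = 1.000 × 1.606 = 1.606.
Areal scale at 24.3°: h·k = 1.000 × 1.097 = 1.097.
Ratio = 1.606/1.097 ≈ 1.46.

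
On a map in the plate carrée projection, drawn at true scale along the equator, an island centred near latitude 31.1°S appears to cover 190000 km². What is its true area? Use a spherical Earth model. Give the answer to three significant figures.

For the equirectangular projection with φ₀ = 0 (plate carrée), h = 1 along meridians and k = sec φ along parallels.
Areal scale = h·k = 1 × sec φ; at 31.1°, h = 1.000, k = 1.168, so h·k = 1.168.
True area = apparent / (areal scale) = 190000 / 1.168 ≈ 163000 km².

163000 km²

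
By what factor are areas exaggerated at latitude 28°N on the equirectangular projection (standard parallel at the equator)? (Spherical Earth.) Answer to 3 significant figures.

For the equirectangular projection with φ₀ = 0 (plate carrée), h = 1 along meridians and k = sec φ along parallels.
Areal scale = h·k = 1 × sec φ; at 28°, h = 1.000, k = 1.133, so h·k = 1.133.

1.13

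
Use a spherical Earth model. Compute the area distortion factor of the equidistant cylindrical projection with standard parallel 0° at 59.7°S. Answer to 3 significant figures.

1.98

For the equirectangular projection with φ₀ = 0 (plate carrée), h = 1 along meridians and k = sec φ along parallels.
Areal scale = h·k = 1 × sec φ; at 59.7°, h = 1.000, k = 1.982, so h·k = 1.982.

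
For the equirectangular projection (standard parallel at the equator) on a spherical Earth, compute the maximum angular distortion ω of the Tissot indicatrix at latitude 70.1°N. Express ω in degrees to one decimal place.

59.0°

Plate carrée maps x = Rλ, y = Rφ. The meridian scale is h = 1 and the parallel scale is k = 1/cos φ = sec φ.
At 70.1°: h = 1.000, k = 2.938; principal scales a = 2.938, b = 1.000.
sin(ω/2) = (a − b)/(a + b) = 1.938/3.938 = 0.4921, so ω = 2 arcsin(0.4921) ≈ 59.0°.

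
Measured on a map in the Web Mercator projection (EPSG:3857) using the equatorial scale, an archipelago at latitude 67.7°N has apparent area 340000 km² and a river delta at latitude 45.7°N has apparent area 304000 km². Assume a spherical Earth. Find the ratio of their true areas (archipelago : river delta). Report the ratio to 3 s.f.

Mercator's areal exaggeration is sec²φ; hence true area = (apparent area) · cos²φ.
True area of archipelago: 340000 × cos²(67.7°) = 340000 × 0.1440 = 48960 km².
True area of river delta: 304000 × cos²(45.7°) = 304000 × 0.4878 = 148300 km².
Ratio = 48960 / 148300 ≈ 0.330.

0.330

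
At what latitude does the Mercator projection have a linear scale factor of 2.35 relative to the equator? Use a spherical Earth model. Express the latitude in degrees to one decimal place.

64.8°

Mercator scale is k = sec φ = 1/cos φ.
1/cos φ = 2.35  ⇒  cos φ = 0.4255  ⇒  φ = arccos(0.4255) ≈ 64.8°.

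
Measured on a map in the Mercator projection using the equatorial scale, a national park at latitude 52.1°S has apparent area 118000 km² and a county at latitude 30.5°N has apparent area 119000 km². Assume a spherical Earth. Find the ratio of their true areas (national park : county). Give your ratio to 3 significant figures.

0.504

Since Mercator area scale is 1/cos²φ, the true area equals the apparent area multiplied by cos²φ.
True area of national park: 118000 × cos²(52.1°) = 118000 × 0.3773 = 44530 km².
True area of county: 119000 × cos²(30.5°) = 119000 × 0.7424 = 88350 km².
Ratio = 44530 / 88350 ≈ 0.504.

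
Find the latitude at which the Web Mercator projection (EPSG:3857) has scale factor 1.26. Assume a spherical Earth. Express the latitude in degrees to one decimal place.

37.5°

Mercator scale is k = sec φ = 1/cos φ.
1/cos φ = 1.26  ⇒  cos φ = 0.7937  ⇒  φ = arccos(0.7937) ≈ 37.5°.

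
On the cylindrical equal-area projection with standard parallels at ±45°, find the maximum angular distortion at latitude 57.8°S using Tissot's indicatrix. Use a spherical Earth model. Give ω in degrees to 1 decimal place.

A cylindrical equal-area projection with standard parallel φ₀ has meridian scale h = cos φ / cos φ₀ and parallel scale k = cos φ₀ / cos φ (so areas are preserved, h·k = 1).
At 57.8°: h = 0.7536, k = 1.327; principal scales a = 1.327, b = 0.7536.
sin(ω/2) = (a − b)/(a + b) = 0.5734/2.081 = 0.2756, so ω = 2 arcsin(0.2756) ≈ 32.0°.

32.0°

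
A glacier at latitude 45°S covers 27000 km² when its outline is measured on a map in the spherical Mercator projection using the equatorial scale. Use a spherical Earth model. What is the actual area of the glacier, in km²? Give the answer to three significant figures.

13500 km²

Mercator is conformal, so the point scale is isotropic: h = k = sec φ = 1/cos φ.
Areal scale = k² = sec²φ = 1/cos²(45°) = 1/0.7071² = 2.000.
True area = apparent / (areal scale) = 27000 / 2.000 ≈ 13500 km².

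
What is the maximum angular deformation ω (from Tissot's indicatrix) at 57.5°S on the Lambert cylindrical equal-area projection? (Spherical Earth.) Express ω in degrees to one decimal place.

The Lambert cylindrical equal-area projection is the cylindrical equal-area projection with its standard parallel at the equator (φ₀ = 0). A cylindrical equal-area projection with standard parallel φ₀ has meridian scale h = cos φ / cos φ₀ and parallel scale k = cos φ₀ / cos φ (so areas are preserved, h·k = 1).
At 57.5°: h = 0.5373, k = 1.861; principal scales a = 1.861, b = 0.5373.
sin(ω/2) = (a − b)/(a + b) = 1.324/2.398 = 0.5520, so ω = 2 arcsin(0.5520) ≈ 67.0°.

67.0°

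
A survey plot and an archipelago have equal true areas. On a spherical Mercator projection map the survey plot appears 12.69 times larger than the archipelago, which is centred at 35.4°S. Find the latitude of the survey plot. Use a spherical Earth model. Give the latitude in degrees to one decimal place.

76.8°

For equal true areas on Mercator, apparent areas scale as sec²φ, so the ratio is cos²φ₂ / cos²φ₁.
cos²φ₂ / cos²φ₁ = 12.69  ⇒  cos φ₁ = cos 35.4° / √12.69 = 0.8151/3.562 = 0.2288.
φ₁ = arccos(0.2288) ≈ 76.8°.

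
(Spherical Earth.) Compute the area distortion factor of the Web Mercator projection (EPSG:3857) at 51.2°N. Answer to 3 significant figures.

2.55

The Mercator projection is conformal; its linear scale factor is the same in every direction and equals sec φ = 1/cos φ.
Areal scale = k² = sec²φ = 1/cos²(51.2°) = 1/0.6266² = 2.547.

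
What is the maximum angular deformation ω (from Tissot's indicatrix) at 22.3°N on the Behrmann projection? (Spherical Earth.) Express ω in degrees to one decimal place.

7.6°

The Behrmann projection is cylindrical equal-area with φ₀ = 30°. A cylindrical equal-area projection with standard parallel φ₀ has meridian scale h = cos φ / cos φ₀ and parallel scale k = cos φ₀ / cos φ (so areas are preserved, h·k = 1).
At 22.3°: h = 1.068, k = 0.9360; principal scales a = 1.068, b = 0.9360.
sin(ω/2) = (a − b)/(a + b) = 0.1323/2.004 = 0.06601, so ω = 2 arcsin(0.06601) ≈ 7.6°.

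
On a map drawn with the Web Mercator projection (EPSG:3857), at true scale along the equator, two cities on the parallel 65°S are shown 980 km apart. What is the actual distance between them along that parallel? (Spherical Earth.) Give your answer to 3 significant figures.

Mercator is conformal, so the point scale is isotropic: h = k = sec φ = 1/cos φ.
Along the parallel at 65°, map distances are exaggerated by k = sec 65° = 2.366.
True distance = 980 / 2.366 = 980 × cos 65° ≈ 414 km.

414 km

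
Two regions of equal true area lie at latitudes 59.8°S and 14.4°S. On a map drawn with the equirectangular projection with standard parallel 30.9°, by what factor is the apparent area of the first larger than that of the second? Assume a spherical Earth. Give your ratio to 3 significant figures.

With standard parallel φ₀ = 30.9°, the equirectangular projection gives x = Rλ cos φ₀, y = Rφ, so h = 1 and k = cos 30.9° / cos φ.
Areal scale at 59.8°: h·k = 1.000 × 1.706 = 1.706.
Areal scale at 14.4°: h·k = 1.000 × 0.8859 = 0.8859.
Ratio = 1.706/0.8859 ≈ 1.93.

1.93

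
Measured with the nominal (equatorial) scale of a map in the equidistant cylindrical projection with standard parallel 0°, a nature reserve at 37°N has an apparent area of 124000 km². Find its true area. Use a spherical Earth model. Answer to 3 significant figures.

99000 km²

For the equirectangular projection with φ₀ = 0 (plate carrée), h = 1 along meridians and k = sec φ along parallels.
Areal scale = h·k = 1 × sec φ; at 37°, h = 1.000, k = 1.252, so h·k = 1.252.
True area = apparent / (areal scale) = 124000 / 1.252 ≈ 99000 km².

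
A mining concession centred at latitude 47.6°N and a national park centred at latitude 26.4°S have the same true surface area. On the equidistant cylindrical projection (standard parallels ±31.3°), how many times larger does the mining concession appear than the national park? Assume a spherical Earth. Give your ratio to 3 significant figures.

1.33

The equidistant cylindrical projection with φ₀ = 31.3° has h = 1 (meridians true) and k = cos φ₀ / cos φ along parallels.
Areal scale at 47.6°: h·k = 1.000 × 1.267 = 1.267.
Areal scale at 26.4°: h·k = 1.000 × 0.9539 = 0.9539.
Ratio = 1.267/0.9539 ≈ 1.33.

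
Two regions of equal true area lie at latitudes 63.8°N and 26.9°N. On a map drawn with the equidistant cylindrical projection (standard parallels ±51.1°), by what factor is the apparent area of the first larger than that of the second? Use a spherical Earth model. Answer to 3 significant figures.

2.02

With standard parallel φ₀ = 51.1°, the equirectangular projection gives x = Rλ cos φ₀, y = Rφ, so h = 1 and k = cos 51.1° / cos φ.
Areal scale at 63.8°: h·k = 1.000 × 1.422 = 1.422.
Areal scale at 26.9°: h·k = 1.000 × 0.7042 = 0.7042.
Ratio = 1.422/0.7042 ≈ 2.02.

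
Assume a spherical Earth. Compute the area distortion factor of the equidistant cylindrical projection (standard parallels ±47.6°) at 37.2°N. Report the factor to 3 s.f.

In the equirectangular projection with standard parallel φ₀ = 47.6° (x = Rλ cos φ₀, y = Rφ), meridians are true-scale (h = 1) and the parallel scale is k = cos φ₀ / cos φ.
Areal scale = h·k = 1 × cos φ₀ / cos φ; at 37.2°, h = 1.000, k = 0.8465, so h·k = 0.8465.

0.847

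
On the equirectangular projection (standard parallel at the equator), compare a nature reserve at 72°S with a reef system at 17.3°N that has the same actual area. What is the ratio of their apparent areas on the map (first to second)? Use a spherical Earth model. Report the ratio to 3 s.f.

In the plate carrée (x = Rλ, y = Rφ), meridians are true-scale (h = 1) and parallels are stretched by k = sec φ.
Areal scale at 72°: h·k = 1.000 × 3.236 = 3.236.
Areal scale at 17.3°: h·k = 1.000 × 1.047 = 1.047.
Ratio = 3.236/1.047 ≈ 3.09.

3.09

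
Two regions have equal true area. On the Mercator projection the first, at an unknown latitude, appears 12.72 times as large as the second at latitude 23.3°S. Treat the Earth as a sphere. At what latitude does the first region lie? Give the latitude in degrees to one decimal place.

75.1°

On Mercator, (apparent₁)/(apparent₂) = sec²φ₁ / sec²φ₂ when true areas are equal.
cos²φ₂ / cos²φ₁ = 12.72  ⇒  cos φ₁ = cos 23.3° / √12.72 = 0.9184/3.567 = 0.2575.
φ₁ = arccos(0.2575) ≈ 75.1°.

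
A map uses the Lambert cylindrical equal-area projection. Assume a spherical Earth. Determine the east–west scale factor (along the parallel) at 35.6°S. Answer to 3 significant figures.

The Lambert cylindrical equal-area projection is the cylindrical equal-area projection with its standard parallel at the equator (φ₀ = 0). A cylindrical equal-area projection with standard parallel φ₀ has meridian scale h = cos φ / cos φ₀ and parallel scale k = cos φ₀ / cos φ (so areas are preserved, h·k = 1).
k = cos 0° / cos 35.6° = 1.000/0.8131 = 1.230.

1.23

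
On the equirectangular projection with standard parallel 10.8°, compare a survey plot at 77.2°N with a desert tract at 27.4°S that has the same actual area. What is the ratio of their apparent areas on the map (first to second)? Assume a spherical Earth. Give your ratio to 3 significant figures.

4.01

In the equirectangular projection with standard parallel φ₀ = 10.8° (x = Rλ cos φ₀, y = Rφ), meridians are true-scale (h = 1) and the parallel scale is k = cos φ₀ / cos φ.
Areal scale at 77.2°: h·k = 1.000 × 4.434 = 4.434.
Areal scale at 27.4°: h·k = 1.000 × 1.106 = 1.106.
Ratio = 4.434/1.106 ≈ 4.01.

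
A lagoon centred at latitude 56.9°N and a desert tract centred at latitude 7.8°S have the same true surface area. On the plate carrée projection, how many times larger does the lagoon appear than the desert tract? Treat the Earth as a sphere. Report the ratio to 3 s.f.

1.81

For the equirectangular projection with φ₀ = 0 (plate carrée), h = 1 along meridians and k = sec φ along parallels.
Areal scale at 56.9°: h·k = 1.000 × 1.831 = 1.831.
Areal scale at 7.8°: h·k = 1.000 × 1.009 = 1.009.
Ratio = 1.831/1.009 ≈ 1.81.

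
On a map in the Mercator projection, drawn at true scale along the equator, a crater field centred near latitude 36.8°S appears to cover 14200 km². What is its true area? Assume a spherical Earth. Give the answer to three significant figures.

9100 km²

Mercator is conformal, so the point scale is isotropic: h = k = sec φ = 1/cos φ.
Areal scale = k² = sec²φ = 1/cos²(36.8°) = 1/0.8007² = 1.560.
True area = apparent / (areal scale) = 14200 / 1.560 ≈ 9100 km².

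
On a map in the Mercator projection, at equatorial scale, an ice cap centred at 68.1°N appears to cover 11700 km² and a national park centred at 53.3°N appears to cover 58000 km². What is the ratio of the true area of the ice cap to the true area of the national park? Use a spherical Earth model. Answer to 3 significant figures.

On Mercator the areal scale is sec²φ, so true area = apparent × cos²φ.
True area of ice cap: 11700 × cos²(68.1°) = 11700 × 0.1391 = 1628 km².
True area of national park: 58000 × cos²(53.3°) = 58000 × 0.3572 = 20720 km².
Ratio = 1628 / 20720 ≈ 0.0786.

0.0786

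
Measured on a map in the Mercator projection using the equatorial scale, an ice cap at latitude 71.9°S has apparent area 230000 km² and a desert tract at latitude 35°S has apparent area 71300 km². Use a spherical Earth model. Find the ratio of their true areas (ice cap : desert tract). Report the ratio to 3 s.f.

Mercator's areal exaggeration is sec²φ; hence true area = (apparent area) · cos²φ.
True area of ice cap: 230000 × cos²(71.9°) = 230000 × 0.09652 = 22200 km².
True area of desert tract: 71300 × cos²(35°) = 71300 × 0.6710 = 47840 km².
Ratio = 22200 / 47840 ≈ 0.464.

0.464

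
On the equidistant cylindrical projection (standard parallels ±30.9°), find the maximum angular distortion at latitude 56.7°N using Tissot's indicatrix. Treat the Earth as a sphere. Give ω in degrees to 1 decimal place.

25.4°

In the equirectangular projection with standard parallel φ₀ = 30.9° (x = Rλ cos φ₀, y = Rφ), meridians are true-scale (h = 1) and the parallel scale is k = cos φ₀ / cos φ.
At 56.7°: h = 1.000, k = 1.563; principal scales a = 1.563, b = 1.000.
sin(ω/2) = (a − b)/(a + b) = 0.5629/2.563 = 0.2196, so ω = 2 arcsin(0.2196) ≈ 25.4°.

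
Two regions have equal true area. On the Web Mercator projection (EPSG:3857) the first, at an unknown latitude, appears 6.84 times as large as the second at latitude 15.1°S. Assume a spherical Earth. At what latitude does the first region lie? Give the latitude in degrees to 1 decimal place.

68.3°

On Mercator, (apparent₁)/(apparent₂) = sec²φ₁ / sec²φ₂ when true areas are equal.
cos²φ₂ / cos²φ₁ = 6.84  ⇒  cos φ₁ = cos 15.1° / √6.84 = 0.9655/2.615 = 0.3692.
φ₁ = arccos(0.3692) ≈ 68.3°.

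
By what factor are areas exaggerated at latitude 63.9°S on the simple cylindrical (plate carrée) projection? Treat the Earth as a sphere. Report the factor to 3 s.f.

For the equirectangular projection with φ₀ = 0 (plate carrée), h = 1 along meridians and k = sec φ along parallels.
Areal scale = h·k = 1 × sec φ; at 63.9°, h = 1.000, k = 2.273, so h·k = 2.273.

2.27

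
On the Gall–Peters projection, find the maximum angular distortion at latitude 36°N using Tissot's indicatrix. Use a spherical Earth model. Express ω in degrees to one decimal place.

15.4°

The Gall–Peters projection is cylindrical equal-area with φ₀ = 45°. A cylindrical equal-area projection with standard parallel φ₀ has meridian scale h = cos φ / cos φ₀ and parallel scale k = cos φ₀ / cos φ (so areas are preserved, h·k = 1).
At 36°: h = 1.144, k = 0.8740; principal scales a = 1.144, b = 0.8740.
sin(ω/2) = (a − b)/(a + b) = 0.2701/2.018 = 0.1338, so ω = 2 arcsin(0.1338) ≈ 15.4°.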